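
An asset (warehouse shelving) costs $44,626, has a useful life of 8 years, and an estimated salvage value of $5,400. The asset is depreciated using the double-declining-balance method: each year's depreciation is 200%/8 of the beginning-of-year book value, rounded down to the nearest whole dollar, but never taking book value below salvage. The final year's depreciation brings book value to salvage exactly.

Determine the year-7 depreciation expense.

$1,986

Depreciable base = $44,626 − $5,400 = $39,226.
Year 1: ⌊$44,626 × 200%/8⌋ = $11,156. Book value $33,470.
Year 2: ⌊$33,470 × 200%/8⌋ = $8,367. Book value $25,103.
Year 3: ⌊$25,103 × 200%/8⌋ = $6,275. Book value $18,828.
Year 4: ⌊$18,828 × 200%/8⌋ = $4,707. Book value $14,121.
Year 5: ⌊$14,121 × 200%/8⌋ = $3,530. Book value $10,591.
Year 6: ⌊$10,591 × 200%/8⌋ = $2,647. Book value $7,944.
Year 7: ⌊$7,944 × 200%/8⌋ = $1,986. Book value $5,958.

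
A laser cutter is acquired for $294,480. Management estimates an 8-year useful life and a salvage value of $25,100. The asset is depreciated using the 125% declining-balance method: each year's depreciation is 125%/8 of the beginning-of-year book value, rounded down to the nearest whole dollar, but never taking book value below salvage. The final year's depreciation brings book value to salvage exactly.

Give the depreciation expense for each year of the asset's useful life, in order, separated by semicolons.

$46,012; $38,823; $32,757; $27,638; $23,320; $19,676; $16,602; $64,552

Depreciable base = $294,480 − $25,100 = $269,380.
Year 1: ⌊$294,480 × 125%/8⌋ = $46,012. Book value $248,468.
Year 2: ⌊$248,468 × 125%/8⌋ = $38,823. Book value $209,645.
Year 3: ⌊$209,645 × 125%/8⌋ = $32,757. Book value $176,888.
Year 4: ⌊$176,888 × 125%/8⌋ = $27,638. Book value $149,250.
Year 5: ⌊$149,250 × 125%/8⌋ = $23,320. Book value $125,930.
Year 6: ⌊$125,930 × 125%/8⌋ = $19,676. Book value $106,254.
Year 7: ⌊$106,254 × 125%/8⌋ = $16,602. Book value $89,652.
Year 8 (final): $89,652 − $25,100 = $64,552. Book value $25,100.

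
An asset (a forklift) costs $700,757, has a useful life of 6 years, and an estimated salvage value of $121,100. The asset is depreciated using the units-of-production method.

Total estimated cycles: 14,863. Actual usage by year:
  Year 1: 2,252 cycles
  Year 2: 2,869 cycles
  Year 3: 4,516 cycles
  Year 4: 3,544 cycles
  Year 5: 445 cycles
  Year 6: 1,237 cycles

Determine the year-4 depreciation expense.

Depreciable base = $700,757 − $121,100 = $579,657.
Rate = $579,657 / 14,863 cycles = $39 per cycle.
Year 1: 2,252 × $39 = $87,828. Book value $612,929.
Year 2: 2,869 × $39 = $111,891. Book value $501,038.
Year 3: 4,516 × $39 = $176,124. Book value $324,914.
Year 4: 3,544 × $39 = $138,216. Book value $186,698.

$138,216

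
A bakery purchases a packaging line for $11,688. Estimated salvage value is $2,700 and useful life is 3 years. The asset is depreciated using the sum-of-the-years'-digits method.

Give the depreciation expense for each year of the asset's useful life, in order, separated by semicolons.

Depreciable base = $11,688 − $2,700 = $8,988.
Sum of the years' digits = 3+2+1 = 6.
Year 1: $8,988 × 3/6 = $4,494. Book value $7,194.
Year 2: $8,988 × 2/6 = $2,996. Book value $4,198.
Year 3: $8,988 × 1/6 = $1,498. Book value $2,700.

$4,494; $2,996; $1,498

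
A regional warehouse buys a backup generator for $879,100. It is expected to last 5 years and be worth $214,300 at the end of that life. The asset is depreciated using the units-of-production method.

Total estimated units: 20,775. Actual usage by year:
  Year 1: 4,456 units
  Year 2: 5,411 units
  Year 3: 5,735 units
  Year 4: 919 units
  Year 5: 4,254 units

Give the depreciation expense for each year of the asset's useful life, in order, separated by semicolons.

Depreciable base = $879,100 − $214,300 = $664,800.
Rate = $664,800 / 20,775 units = $32 per unit.
Year 1: 4,456 × $32 = $142,592. Book value $736,508.
Year 2: 5,411 × $32 = $173,152. Book value $563,356.
Year 3: 5,735 × $32 = $183,520. Book value $379,836.
Year 4: 919 × $32 = $29,408. Book value $350,428.
Year 5: 4,254 × $32 = $136,128. Book value $214,300.

$142,592; $173,152; $183,520; $29,408; $136,128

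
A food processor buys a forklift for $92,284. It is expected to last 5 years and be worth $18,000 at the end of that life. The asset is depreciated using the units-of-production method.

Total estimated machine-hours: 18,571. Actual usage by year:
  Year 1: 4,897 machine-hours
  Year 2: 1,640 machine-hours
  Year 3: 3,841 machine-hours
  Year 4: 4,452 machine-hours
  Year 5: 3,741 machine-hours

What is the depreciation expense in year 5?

$14,964

Depreciable base = $92,284 − $18,000 = $74,284.
Rate = $74,284 / 18,571 machine-hours = $4 per machine-hour.
Year 1: 4,897 × $4 = $19,588. Book value $72,696.
Year 2: 1,640 × $4 = $6,560. Book value $66,136.
Year 3: 3,841 × $4 = $15,364. Book value $50,772.
Year 4: 4,452 × $4 = $17,808. Book value $32,964.
Year 5: 3,741 × $4 = $14,964. Book value $18,000.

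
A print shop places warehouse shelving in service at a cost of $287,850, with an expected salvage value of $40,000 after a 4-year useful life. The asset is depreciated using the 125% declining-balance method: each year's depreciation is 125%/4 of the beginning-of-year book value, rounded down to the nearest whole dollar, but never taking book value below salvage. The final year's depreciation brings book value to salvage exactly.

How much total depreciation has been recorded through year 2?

Depreciable base = $287,850 − $40,000 = $247,850.
Year 1: ⌊$287,850 × 125%/4⌋ = $89,953. Book value $197,897.
Year 2: ⌊$197,897 × 125%/4⌋ = $61,842. Book value $136,055.
Accumulated through year 2 = $287,850 − $136,055 = $151,795.

$151,795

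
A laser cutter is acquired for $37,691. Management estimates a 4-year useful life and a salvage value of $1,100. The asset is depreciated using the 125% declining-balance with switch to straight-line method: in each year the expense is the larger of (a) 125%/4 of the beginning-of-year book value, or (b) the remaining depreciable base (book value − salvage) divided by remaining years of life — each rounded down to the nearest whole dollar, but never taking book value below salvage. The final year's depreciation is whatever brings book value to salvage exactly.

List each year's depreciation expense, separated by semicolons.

Depreciable base = $37,691 − $1,100 = $36,591.
Year 1: DB = ⌊$37,691 × 125%/4⌋ = $11,778; SL = ⌊$36,591/4⌋ = $9,147 → take DB $11,778. Book value $25,913.
Year 2: DB = ⌊$25,913 × 125%/4⌋ = $8,097; SL = ⌊$24,813/3⌋ = $8,271 → take SL $8,271. Book value $17,642.
Year 3: DB = ⌊$17,642 × 125%/4⌋ = $5,513; SL = ⌊$16,542/2⌋ = $8,271 → take SL $8,271. Book value $9,371.
Year 4 (final): $9,371 − $1,100 = $8,271. Book value $1,100.

$11,778; $8,271; $8,271; $8,271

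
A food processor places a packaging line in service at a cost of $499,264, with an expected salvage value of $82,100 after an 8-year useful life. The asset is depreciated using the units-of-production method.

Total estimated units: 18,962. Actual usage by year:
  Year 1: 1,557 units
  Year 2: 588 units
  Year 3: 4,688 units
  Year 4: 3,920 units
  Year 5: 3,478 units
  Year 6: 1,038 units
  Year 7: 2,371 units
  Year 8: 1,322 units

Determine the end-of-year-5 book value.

$186,182

Depreciable base = $499,264 − $82,100 = $417,164.
Rate = $417,164 / 18,962 units = $22 per unit.
Year 1: 1,557 × $22 = $34,254. Book value $465,010.
Year 2: 588 × $22 = $12,936. Book value $452,074.
Year 3: 4,688 × $22 = $103,136. Book value $348,938.
Year 4: 3,920 × $22 = $86,240. Book value $262,698.
Year 5: 3,478 × $22 = $76,516. Book value $186,182.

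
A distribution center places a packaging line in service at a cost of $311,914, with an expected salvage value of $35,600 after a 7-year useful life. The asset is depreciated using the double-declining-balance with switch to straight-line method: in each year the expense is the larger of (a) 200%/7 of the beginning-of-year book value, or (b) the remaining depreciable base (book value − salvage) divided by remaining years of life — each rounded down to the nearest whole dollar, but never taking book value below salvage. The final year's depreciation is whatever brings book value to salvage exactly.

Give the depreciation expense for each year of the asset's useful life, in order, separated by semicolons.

$89,118; $63,656; $45,468; $32,477; $23,198; $16,570; $5,827

Depreciable base = $311,914 − $35,600 = $276,314.
Year 1: DB = ⌊$311,914 × 200%/7⌋ = $89,118; SL = ⌊$276,314/7⌋ = $39,473 → take DB $89,118. Book value $222,796.
Year 2: DB = ⌊$222,796 × 200%/7⌋ = $63,656; SL = ⌊$187,196/6⌋ = $31,199 → take DB $63,656. Book value $159,140.
Year 3: DB = ⌊$159,140 × 200%/7⌋ = $45,468; SL = ⌊$123,540/5⌋ = $24,708 → take DB $45,468. Book value $113,672.
Year 4: DB = ⌊$113,672 × 200%/7⌋ = $32,477; SL = ⌊$78,072/4⌋ = $19,518 → take DB $32,477. Book value $81,195.
Year 5: DB = ⌊$81,195 × 200%/7⌋ = $23,198; SL = ⌊$45,595/3⌋ = $15,198 → take DB $23,198. Book value $57,997.
Year 6: DB = ⌊$57,997 × 200%/7⌋ = $16,570; SL = ⌊$22,397/2⌋ = $11,198 → take DB $16,570. Book value $41,427.
Year 7 (final): $41,427 − $35,600 = $5,827. Book value $35,600.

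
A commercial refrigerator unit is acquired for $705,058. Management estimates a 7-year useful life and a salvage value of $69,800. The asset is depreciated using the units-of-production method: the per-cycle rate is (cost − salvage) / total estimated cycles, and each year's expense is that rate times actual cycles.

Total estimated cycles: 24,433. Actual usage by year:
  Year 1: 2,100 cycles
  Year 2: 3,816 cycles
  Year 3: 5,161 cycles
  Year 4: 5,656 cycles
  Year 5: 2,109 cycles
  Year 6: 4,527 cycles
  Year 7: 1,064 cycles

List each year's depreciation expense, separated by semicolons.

$54,600; $99,216; $134,186; $147,056; $54,834; $117,702; $27,664

Depreciable base = $705,058 − $69,800 = $635,258.
Rate = $635,258 / 24,433 cycles = $26 per cycle.
Year 1: 2,100 × $26 = $54,600. Book value $650,458.
Year 2: 3,816 × $26 = $99,216. Book value $551,242.
Year 3: 5,161 × $26 = $134,186. Book value $417,056.
Year 4: 5,656 × $26 = $147,056. Book value $270,000.
Year 5: 2,109 × $26 = $54,834. Book value $215,166.
Year 6: 4,527 × $26 = $117,702. Book value $97,464.
Year 7: 1,064 × $26 = $27,664. Book value $69,800.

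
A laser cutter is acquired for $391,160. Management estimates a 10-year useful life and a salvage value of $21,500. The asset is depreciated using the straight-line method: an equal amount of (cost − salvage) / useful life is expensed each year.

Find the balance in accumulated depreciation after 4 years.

$147,864

Depreciable base = $391,160 − $21,500 = $369,660.
Annual expense = $369,660 / 10 = $36,966.
End of year 1: book value $354,194.
End of year 2: book value $317,228.
End of year 3: book value $280,262.
End of year 4: book value $243,296.
Accumulated through year 4 = $391,160 − $243,296 = $147,864.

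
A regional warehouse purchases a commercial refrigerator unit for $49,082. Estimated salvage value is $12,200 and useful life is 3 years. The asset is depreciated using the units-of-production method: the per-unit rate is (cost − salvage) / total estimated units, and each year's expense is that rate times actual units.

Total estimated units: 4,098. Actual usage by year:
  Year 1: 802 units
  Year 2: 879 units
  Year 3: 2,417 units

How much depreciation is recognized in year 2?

$7,911

Depreciable base = $49,082 − $12,200 = $36,882.
Rate = $36,882 / 4,098 units = $9 per unit.
Year 1: 802 × $9 = $7,218. Book value $41,864.
Year 2: 879 × $9 = $7,911. Book value $33,953.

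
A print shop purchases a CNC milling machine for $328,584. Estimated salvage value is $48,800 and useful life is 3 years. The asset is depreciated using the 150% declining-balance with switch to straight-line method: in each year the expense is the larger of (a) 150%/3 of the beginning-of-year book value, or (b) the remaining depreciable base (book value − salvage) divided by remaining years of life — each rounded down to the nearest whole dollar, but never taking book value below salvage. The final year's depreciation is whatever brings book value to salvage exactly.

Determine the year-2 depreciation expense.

$82,146

Depreciable base = $328,584 − $48,800 = $279,784.
Year 1: DB = ⌊$328,584 × 150%/3⌋ = $164,292; SL = ⌊$279,784/3⌋ = $93,261 → take DB $164,292. Book value $164,292.
Year 2: DB = ⌊$164,292 × 150%/3⌋ = $82,146; SL = ⌊$115,492/2⌋ = $57,746 → take DB $82,146. Book value $82,146.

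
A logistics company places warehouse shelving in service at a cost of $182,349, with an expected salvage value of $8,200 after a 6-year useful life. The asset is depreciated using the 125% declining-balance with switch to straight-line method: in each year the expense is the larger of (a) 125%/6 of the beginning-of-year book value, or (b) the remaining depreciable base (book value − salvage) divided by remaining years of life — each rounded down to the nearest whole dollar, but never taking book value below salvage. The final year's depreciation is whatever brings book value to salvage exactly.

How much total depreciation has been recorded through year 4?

$121,106

Depreciable base = $182,349 − $8,200 = $174,149.
Year 1: DB = ⌊$182,349 × 125%/6⌋ = $37,989; SL = ⌊$174,149/6⌋ = $29,024 → take DB $37,989. Book value $144,360.
Year 2: DB = ⌊$144,360 × 125%/6⌋ = $30,075; SL = ⌊$136,160/5⌋ = $27,232 → take DB $30,075. Book value $114,285.
Year 3: DB = ⌊$114,285 × 125%/6⌋ = $23,809; SL = ⌊$106,085/4⌋ = $26,521 → take SL $26,521. Book value $87,764.
Year 4: DB = ⌊$87,764 × 125%/6⌋ = $18,284; SL = ⌊$79,564/3⌋ = $26,521 → take SL $26,521. Book value $61,243.
Accumulated through year 4 = $182,349 − $61,243 = $121,106.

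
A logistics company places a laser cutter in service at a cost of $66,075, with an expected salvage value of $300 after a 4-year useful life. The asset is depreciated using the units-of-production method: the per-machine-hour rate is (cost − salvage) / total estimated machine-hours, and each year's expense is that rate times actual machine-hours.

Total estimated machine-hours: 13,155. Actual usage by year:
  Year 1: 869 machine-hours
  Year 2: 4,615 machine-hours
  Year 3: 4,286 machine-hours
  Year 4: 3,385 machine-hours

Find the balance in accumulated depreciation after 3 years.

$48,850

Depreciable base = $66,075 − $300 = $65,775.
Rate = $65,775 / 13,155 machine-hours = $5 per machine-hour.
Year 1: 869 × $5 = $4,345. Book value $61,730.
Year 2: 4,615 × $5 = $23,075. Book value $38,655.
Year 3: 4,286 × $5 = $21,430. Book value $17,225.
Accumulated through year 3 = $66,075 − $17,225 = $48,850.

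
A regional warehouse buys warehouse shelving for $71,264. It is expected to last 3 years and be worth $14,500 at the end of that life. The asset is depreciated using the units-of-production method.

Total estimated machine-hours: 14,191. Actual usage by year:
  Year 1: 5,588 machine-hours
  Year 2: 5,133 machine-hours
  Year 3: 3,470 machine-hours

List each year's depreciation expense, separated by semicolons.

Depreciable base = $71,264 − $14,500 = $56,764.
Rate = $56,764 / 14,191 machine-hours = $4 per machine-hour.
Year 1: 5,588 × $4 = $22,352. Book value $48,912.
Year 2: 5,133 × $4 = $20,532. Book value $28,380.
Year 3: 3,470 × $4 = $13,880. Book value $14,500.

$22,352; $20,532; $13,880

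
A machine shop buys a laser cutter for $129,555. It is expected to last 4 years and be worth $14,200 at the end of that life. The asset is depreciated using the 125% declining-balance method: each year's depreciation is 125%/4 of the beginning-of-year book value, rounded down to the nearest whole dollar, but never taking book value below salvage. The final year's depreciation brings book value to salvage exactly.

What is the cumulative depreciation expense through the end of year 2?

Depreciable base = $129,555 − $14,200 = $115,355.
Year 1: ⌊$129,555 × 125%/4⌋ = $40,485. Book value $89,070.
Year 2: ⌊$89,070 × 125%/4⌋ = $27,834. Book value $61,236.
Accumulated through year 2 = $129,555 − $61,236 = $68,319.

$68,319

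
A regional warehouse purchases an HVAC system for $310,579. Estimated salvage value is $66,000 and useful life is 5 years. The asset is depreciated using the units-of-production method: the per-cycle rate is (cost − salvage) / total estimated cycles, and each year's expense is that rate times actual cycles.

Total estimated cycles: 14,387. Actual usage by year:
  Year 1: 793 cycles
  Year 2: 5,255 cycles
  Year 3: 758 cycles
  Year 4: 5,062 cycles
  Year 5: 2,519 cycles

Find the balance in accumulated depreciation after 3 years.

Depreciable base = $310,579 − $66,000 = $244,579.
Rate = $244,579 / 14,387 cycles = $17 per cycle.
Year 1: 793 × $17 = $13,481. Book value $297,098.
Year 2: 5,255 × $17 = $89,335. Book value $207,763.
Year 3: 758 × $17 = $12,886. Book value $194,877.
Accumulated through year 3 = $310,579 − $194,877 = $115,702.

$115,702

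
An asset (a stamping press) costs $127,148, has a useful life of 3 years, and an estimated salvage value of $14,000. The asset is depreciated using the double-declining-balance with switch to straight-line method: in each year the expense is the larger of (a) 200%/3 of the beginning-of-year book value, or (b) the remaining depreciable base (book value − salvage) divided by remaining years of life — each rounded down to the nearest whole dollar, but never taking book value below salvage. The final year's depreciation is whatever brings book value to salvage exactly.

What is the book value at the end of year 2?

$14,128

Depreciable base = $127,148 − $14,000 = $113,148.
Year 1: DB = ⌊$127,148 × 200%/3⌋ = $84,765; SL = ⌊$113,148/3⌋ = $37,716 → take DB $84,765. Book value $42,383.
Year 2: DB = ⌊$42,383 × 200%/3⌋ = $28,255; SL = ⌊$28,383/2⌋ = $14,191 → take DB $28,255. Book value $14,128.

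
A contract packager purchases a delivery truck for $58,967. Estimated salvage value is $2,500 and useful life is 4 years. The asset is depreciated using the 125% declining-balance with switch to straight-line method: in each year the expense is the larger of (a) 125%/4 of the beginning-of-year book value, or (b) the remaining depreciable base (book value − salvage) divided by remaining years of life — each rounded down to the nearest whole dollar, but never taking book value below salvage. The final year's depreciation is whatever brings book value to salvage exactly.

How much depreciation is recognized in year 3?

Depreciable base = $58,967 − $2,500 = $56,467.
Year 1: DB = ⌊$58,967 × 125%/4⌋ = $18,427; SL = ⌊$56,467/4⌋ = $14,116 → take DB $18,427. Book value $40,540.
Year 2: DB = ⌊$40,540 × 125%/4⌋ = $12,668; SL = ⌊$38,040/3⌋ = $12,680 → take SL $12,680. Book value $27,860.
Year 3: DB = ⌊$27,860 × 125%/4⌋ = $8,706; SL = ⌊$25,360/2⌋ = $12,680 → take SL $12,680. Book value $15,180.

$12,680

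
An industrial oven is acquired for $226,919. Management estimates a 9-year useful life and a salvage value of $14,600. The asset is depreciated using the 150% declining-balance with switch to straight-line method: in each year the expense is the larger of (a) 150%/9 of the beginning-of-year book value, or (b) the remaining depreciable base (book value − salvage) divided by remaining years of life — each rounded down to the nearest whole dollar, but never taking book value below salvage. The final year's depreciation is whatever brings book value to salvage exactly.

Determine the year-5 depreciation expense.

Depreciable base = $226,919 − $14,600 = $212,319.
Year 1: DB = ⌊$226,919 × 150%/9⌋ = $37,819; SL = ⌊$212,319/9⌋ = $23,591 → take DB $37,819. Book value $189,100.
Year 2: DB = ⌊$189,100 × 150%/9⌋ = $31,516; SL = ⌊$174,500/8⌋ = $21,812 → take DB $31,516. Book value $157,584.
Year 3: DB = ⌊$157,584 × 150%/9⌋ = $26,264; SL = ⌊$142,984/7⌋ = $20,426 → take DB $26,264. Book value $131,320.
Year 4: DB = ⌊$131,320 × 150%/9⌋ = $21,886; SL = ⌊$116,720/6⌋ = $19,453 → take DB $21,886. Book value $109,434.
Year 5: DB = ⌊$109,434 × 150%/9⌋ = $18,239; SL = ⌊$94,834/5⌋ = $18,966 → take SL $18,966. Book value $90,468.

$18,966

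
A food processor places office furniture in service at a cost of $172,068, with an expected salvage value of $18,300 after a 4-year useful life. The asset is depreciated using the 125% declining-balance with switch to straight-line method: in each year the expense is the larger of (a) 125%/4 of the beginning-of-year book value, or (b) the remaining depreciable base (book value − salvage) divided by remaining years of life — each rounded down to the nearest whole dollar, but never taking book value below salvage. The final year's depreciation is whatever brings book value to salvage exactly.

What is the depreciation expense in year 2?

Depreciable base = $172,068 − $18,300 = $153,768.
Year 1: DB = ⌊$172,068 × 125%/4⌋ = $53,771; SL = ⌊$153,768/4⌋ = $38,442 → take DB $53,771. Book value $118,297.
Year 2: DB = ⌊$118,297 × 125%/4⌋ = $36,967; SL = ⌊$99,997/3⌋ = $33,332 → take DB $36,967. Book value $81,330.

$36,967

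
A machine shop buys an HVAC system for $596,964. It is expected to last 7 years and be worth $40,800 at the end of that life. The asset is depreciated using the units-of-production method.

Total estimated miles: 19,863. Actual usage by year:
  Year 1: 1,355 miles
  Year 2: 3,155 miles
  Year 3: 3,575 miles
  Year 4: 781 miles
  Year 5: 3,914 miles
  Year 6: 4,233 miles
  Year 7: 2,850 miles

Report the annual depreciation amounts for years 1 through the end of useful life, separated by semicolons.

Depreciable base = $596,964 − $40,800 = $556,164.
Rate = $556,164 / 19,863 miles = $28 per mile.
Year 1: 1,355 × $28 = $37,940. Book value $559,024.
Year 2: 3,155 × $28 = $88,340. Book value $470,684.
Year 3: 3,575 × $28 = $100,100. Book value $370,584.
Year 4: 781 × $28 = $21,868. Book value $348,716.
Year 5: 3,914 × $28 = $109,592. Book value $239,124.
Year 6: 4,233 × $28 = $118,524. Book value $120,600.
Year 7: 2,850 × $28 = $79,800. Book value $40,800.

$37,940; $88,340; $100,100; $21,868; $109,592; $118,524; $79,800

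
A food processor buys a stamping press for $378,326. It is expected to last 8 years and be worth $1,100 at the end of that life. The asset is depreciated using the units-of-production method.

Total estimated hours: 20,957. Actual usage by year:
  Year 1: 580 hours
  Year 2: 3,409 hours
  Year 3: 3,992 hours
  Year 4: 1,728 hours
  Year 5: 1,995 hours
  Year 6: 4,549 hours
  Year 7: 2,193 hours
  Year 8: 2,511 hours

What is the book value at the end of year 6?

$85,772

Depreciable base = $378,326 − $1,100 = $377,226.
Rate = $377,226 / 20,957 hours = $18 per hour.
Year 1: 580 × $18 = $10,440. Book value $367,886.
Year 2: 3,409 × $18 = $61,362. Book value $306,524.
Year 3: 3,992 × $18 = $71,856. Book value $234,668.
Year 4: 1,728 × $18 = $31,104. Book value $203,564.
Year 5: 1,995 × $18 = $35,910. Book value $167,654.
Year 6: 4,549 × $18 = $81,882. Book value $85,772.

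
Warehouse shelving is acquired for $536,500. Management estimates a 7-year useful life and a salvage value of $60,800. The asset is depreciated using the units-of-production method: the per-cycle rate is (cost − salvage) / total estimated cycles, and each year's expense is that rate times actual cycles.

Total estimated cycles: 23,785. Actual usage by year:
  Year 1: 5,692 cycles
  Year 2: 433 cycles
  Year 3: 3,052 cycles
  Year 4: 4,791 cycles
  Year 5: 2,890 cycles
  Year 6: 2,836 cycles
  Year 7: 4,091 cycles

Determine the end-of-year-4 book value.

$257,140

Depreciable base = $536,500 − $60,800 = $475,700.
Rate = $475,700 / 23,785 cycles = $20 per cycle.
Year 1: 5,692 × $20 = $113,840. Book value $422,660.
Year 2: 433 × $20 = $8,660. Book value $414,000.
Year 3: 3,052 × $20 = $61,040. Book value $352,960.
Year 4: 4,791 × $20 = $95,820. Book value $257,140.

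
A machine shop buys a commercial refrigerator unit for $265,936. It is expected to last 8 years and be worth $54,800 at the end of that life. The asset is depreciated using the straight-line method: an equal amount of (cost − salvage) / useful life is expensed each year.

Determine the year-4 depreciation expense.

$26,392

Depreciable base = $265,936 − $54,800 = $211,136.
Annual expense = $211,136 / 8 = $26,392.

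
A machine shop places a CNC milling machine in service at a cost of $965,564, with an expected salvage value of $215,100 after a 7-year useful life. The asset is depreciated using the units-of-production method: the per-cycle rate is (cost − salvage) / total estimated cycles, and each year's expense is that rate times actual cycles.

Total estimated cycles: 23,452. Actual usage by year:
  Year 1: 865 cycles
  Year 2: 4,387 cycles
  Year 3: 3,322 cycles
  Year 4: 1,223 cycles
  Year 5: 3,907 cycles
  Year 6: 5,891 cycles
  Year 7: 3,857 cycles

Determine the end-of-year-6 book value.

$338,524

Depreciable base = $965,564 − $215,100 = $750,464.
Rate = $750,464 / 23,452 cycles = $32 per cycle.
Year 1: 865 × $32 = $27,680. Book value $937,884.
Year 2: 4,387 × $32 = $140,384. Book value $797,500.
Year 3: 3,322 × $32 = $106,304. Book value $691,196.
Year 4: 1,223 × $32 = $39,136. Book value $652,060.
Year 5: 3,907 × $32 = $125,024. Book value $527,036.
Year 6: 5,891 × $32 = $188,512. Book value $338,524.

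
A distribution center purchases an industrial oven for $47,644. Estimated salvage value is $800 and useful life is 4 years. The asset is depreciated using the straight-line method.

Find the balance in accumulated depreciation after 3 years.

$35,133

Depreciable base = $47,644 − $800 = $46,844.
Annual expense = $46,844 / 4 = $11,711.
End of year 1: book value $35,933.
End of year 2: book value $24,222.
End of year 3: book value $12,511.
Accumulated through year 3 = $47,644 − $12,511 = $35,133.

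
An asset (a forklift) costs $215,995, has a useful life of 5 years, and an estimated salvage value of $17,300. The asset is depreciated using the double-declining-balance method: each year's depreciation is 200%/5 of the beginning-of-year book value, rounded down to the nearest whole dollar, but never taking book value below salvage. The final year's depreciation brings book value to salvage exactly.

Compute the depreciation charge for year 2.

$51,838

Depreciable base = $215,995 − $17,300 = $198,695.
Year 1: ⌊$215,995 × 200%/5⌋ = $86,398. Book value $129,597.
Year 2: ⌊$129,597 × 200%/5⌋ = $51,838. Book value $77,759.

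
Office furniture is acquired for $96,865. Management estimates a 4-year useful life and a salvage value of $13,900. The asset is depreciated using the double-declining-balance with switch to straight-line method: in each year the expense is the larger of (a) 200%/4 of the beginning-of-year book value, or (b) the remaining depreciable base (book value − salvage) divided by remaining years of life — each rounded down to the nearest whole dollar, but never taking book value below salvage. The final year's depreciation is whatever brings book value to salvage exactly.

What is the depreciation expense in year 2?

$24,216

Depreciable base = $96,865 − $13,900 = $82,965.
Year 1: DB = ⌊$96,865 × 200%/4⌋ = $48,432; SL = ⌊$82,965/4⌋ = $20,741 → take DB $48,432. Book value $48,433.
Year 2: DB = ⌊$48,433 × 200%/4⌋ = $24,216; SL = ⌊$34,533/3⌋ = $11,511 → take DB $24,216. Book value $24,217.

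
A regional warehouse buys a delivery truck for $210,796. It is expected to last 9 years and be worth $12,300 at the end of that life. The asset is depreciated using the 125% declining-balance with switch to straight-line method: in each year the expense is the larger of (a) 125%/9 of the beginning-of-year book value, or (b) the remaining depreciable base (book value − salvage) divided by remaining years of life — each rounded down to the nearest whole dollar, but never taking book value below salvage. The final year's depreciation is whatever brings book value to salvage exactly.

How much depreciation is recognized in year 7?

Depreciable base = $210,796 − $12,300 = $198,496.
Year 1: DB = ⌊$210,796 × 125%/9⌋ = $29,277; SL = ⌊$198,496/9⌋ = $22,055 → take DB $29,277. Book value $181,519.
Year 2: DB = ⌊$181,519 × 125%/9⌋ = $25,210; SL = ⌊$169,219/8⌋ = $21,152 → take DB $25,210. Book value $156,309.
Year 3: DB = ⌊$156,309 × 125%/9⌋ = $21,709; SL = ⌊$144,009/7⌋ = $20,572 → take DB $21,709. Book value $134,600.
Year 4: DB = ⌊$134,600 × 125%/9⌋ = $18,694; SL = ⌊$122,300/6⌋ = $20,383 → take SL $20,383. Book value $114,217.
Year 5: DB = ⌊$114,217 × 125%/9⌋ = $15,863; SL = ⌊$101,917/5⌋ = $20,383 → take SL $20,383. Book value $93,834.
Year 6: DB = ⌊$93,834 × 125%/9⌋ = $13,032; SL = ⌊$81,534/4⌋ = $20,383 → take SL $20,383. Book value $73,451.
Year 7: DB = ⌊$73,451 × 125%/9⌋ = $10,201; SL = ⌊$61,151/3⌋ = $20,383 → take SL $20,383. Book value $53,068.

$20,383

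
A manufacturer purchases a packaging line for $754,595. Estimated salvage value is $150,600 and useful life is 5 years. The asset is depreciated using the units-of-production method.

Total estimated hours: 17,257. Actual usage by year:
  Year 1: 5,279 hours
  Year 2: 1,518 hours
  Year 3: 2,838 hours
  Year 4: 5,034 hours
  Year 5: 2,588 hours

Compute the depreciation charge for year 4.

$176,190

Depreciable base = $754,595 − $150,600 = $603,995.
Rate = $603,995 / 17,257 hours = $35 per hour.
Year 1: 5,279 × $35 = $184,765. Book value $569,830.
Year 2: 1,518 × $35 = $53,130. Book value $516,700.
Year 3: 2,838 × $35 = $99,330. Book value $417,370.
Year 4: 5,034 × $35 = $176,190. Book value $241,180.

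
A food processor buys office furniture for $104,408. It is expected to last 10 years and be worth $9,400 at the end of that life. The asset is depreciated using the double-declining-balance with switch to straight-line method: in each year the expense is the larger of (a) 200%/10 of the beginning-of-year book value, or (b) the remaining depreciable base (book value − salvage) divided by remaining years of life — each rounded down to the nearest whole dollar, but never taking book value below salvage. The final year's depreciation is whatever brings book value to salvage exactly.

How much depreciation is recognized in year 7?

$5,474

Depreciable base = $104,408 − $9,400 = $95,008.
Year 1: DB = ⌊$104,408 × 200%/10⌋ = $20,881; SL = ⌊$95,008/10⌋ = $9,500 → take DB $20,881. Book value $83,527.
Year 2: DB = ⌊$83,527 × 200%/10⌋ = $16,705; SL = ⌊$74,127/9⌋ = $8,236 → take DB $16,705. Book value $66,822.
Year 3: DB = ⌊$66,822 × 200%/10⌋ = $13,364; SL = ⌊$57,422/8⌋ = $7,177 → take DB $13,364. Book value $53,458.
Year 4: DB = ⌊$53,458 × 200%/10⌋ = $10,691; SL = ⌊$44,058/7⌋ = $6,294 → take DB $10,691. Book value $42,767.
Year 5: DB = ⌊$42,767 × 200%/10⌋ = $8,553; SL = ⌊$33,367/6⌋ = $5,561 → take DB $8,553. Book value $34,214.
Year 6: DB = ⌊$34,214 × 200%/10⌋ = $6,842; SL = ⌊$24,814/5⌋ = $4,962 → take DB $6,842. Book value $27,372.
Year 7: DB = ⌊$27,372 × 200%/10⌋ = $5,474; SL = ⌊$17,972/4⌋ = $4,493 → take DB $5,474. Book value $21,898.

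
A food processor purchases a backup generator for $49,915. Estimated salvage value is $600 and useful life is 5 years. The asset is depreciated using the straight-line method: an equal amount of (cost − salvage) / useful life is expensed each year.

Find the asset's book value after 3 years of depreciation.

$20,326

Depreciable base = $49,915 − $600 = $49,315.
Annual expense = $49,315 / 5 = $9,863.
End of year 1: book value $40,052.
End of year 2: book value $30,189.
End of year 3: book value $20,326.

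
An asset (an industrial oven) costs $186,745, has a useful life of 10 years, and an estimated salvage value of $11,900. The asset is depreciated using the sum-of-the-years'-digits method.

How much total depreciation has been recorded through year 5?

$127,160

Depreciable base = $186,745 − $11,900 = $174,845.
Sum of the years' digits = 10+9+8+7+6+5+4+3+2+1 = 55.
Year 1: $174,845 × 10/55 = $31,790. Book value $154,955.
Year 2: $174,845 × 9/55 = $28,611. Book value $126,344.
Year 3: $174,845 × 8/55 = $25,432. Book value $100,912.
Year 4: $174,845 × 7/55 = $22,253. Book value $78,659.
Year 5: $174,845 × 6/55 = $19,074. Book value $59,585.
Accumulated through year 5 = $186,745 − $59,585 = $127,160.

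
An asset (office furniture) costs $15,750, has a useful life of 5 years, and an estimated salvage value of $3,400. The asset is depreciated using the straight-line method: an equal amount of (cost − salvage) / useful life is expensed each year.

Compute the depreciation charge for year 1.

$2,470

Depreciable base = $15,750 − $3,400 = $12,350.
Annual expense = $12,350 / 5 = $2,470.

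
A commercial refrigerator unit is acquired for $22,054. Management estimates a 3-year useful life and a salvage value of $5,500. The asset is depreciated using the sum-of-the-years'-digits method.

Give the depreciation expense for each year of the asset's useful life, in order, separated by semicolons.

$8,277; $5,518; $2,759

Depreciable base = $22,054 − $5,500 = $16,554.
Sum of the years' digits = 3+2+1 = 6.
Year 1: $16,554 × 3/6 = $8,277. Book value $13,777.
Year 2: $16,554 × 2/6 = $5,518. Book value $8,259.
Year 3: $16,554 × 1/6 = $2,759. Book value $5,500.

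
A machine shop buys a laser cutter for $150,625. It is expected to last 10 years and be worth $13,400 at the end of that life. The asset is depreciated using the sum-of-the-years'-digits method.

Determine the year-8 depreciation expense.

$7,485

Depreciable base = $150,625 − $13,400 = $137,225.
Sum of the years' digits = 10+9+8+7+6+5+4+3+2+1 = 55.
Year 1: $137,225 × 10/55 = $24,950. Book value $125,675.
Year 2: $137,225 × 9/55 = $22,455. Book value $103,220.
Year 3: $137,225 × 8/55 = $19,960. Book value $83,260.
Year 4: $137,225 × 7/55 = $17,465. Book value $65,795.
Year 5: $137,225 × 6/55 = $14,970. Book value $50,825.
Year 6: $137,225 × 5/55 = $12,475. Book value $38,350.
Year 7: $137,225 × 4/55 = $9,980. Book value $28,370.
Year 8: $137,225 × 3/55 = $7,485. Book value $20,885.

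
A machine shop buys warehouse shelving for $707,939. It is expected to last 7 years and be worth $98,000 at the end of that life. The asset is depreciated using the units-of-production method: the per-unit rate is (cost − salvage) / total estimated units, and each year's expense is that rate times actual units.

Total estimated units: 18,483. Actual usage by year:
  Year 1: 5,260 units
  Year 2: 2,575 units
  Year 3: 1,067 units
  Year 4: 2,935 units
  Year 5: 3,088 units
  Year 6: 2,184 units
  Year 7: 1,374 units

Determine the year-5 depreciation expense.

Depreciable base = $707,939 − $98,000 = $609,939.
Rate = $609,939 / 18,483 units = $33 per unit.
Year 1: 5,260 × $33 = $173,580. Book value $534,359.
Year 2: 2,575 × $33 = $84,975. Book value $449,384.
Year 3: 1,067 × $33 = $35,211. Book value $414,173.
Year 4: 2,935 × $33 = $96,855. Book value $317,318.
Year 5: 3,088 × $33 = $101,904. Book value $215,414.

$101,904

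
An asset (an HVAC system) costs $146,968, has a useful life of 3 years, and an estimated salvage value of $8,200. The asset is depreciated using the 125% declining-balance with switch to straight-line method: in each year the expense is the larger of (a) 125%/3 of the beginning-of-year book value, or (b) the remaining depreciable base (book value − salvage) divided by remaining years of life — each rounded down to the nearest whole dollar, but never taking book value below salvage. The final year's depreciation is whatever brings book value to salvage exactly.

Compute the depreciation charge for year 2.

$38,766

Depreciable base = $146,968 − $8,200 = $138,768.
Year 1: DB = ⌊$146,968 × 125%/3⌋ = $61,236; SL = ⌊$138,768/3⌋ = $46,256 → take DB $61,236. Book value $85,732.
Year 2: DB = ⌊$85,732 × 125%/3⌋ = $35,721; SL = ⌊$77,532/2⌋ = $38,766 → take SL $38,766. Book value $46,966.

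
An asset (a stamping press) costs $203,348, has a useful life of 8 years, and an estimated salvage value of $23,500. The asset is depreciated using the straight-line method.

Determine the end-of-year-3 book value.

$135,905

Depreciable base = $203,348 − $23,500 = $179,848.
Annual expense = $179,848 / 8 = $22,481.
End of year 1: book value $180,867.
End of year 2: book value $158,386.
End of year 3: book value $135,905.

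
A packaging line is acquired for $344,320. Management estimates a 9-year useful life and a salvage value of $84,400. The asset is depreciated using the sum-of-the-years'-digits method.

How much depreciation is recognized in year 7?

Depreciable base = $344,320 − $84,400 = $259,920.
Sum of the years' digits = 9+8+7+6+5+4+3+2+1 = 45.
Year 1: $259,920 × 9/45 = $51,984. Book value $292,336.
Year 2: $259,920 × 8/45 = $46,208. Book value $246,128.
Year 3: $259,920 × 7/45 = $40,432. Book value $205,696.
Year 4: $259,920 × 6/45 = $34,656. Book value $171,040.
Year 5: $259,920 × 5/45 = $28,880. Book value $142,160.
Year 6: $259,920 × 4/45 = $23,104. Book value $119,056.
Year 7: $259,920 × 3/45 = $17,328. Book value $101,728.

$17,328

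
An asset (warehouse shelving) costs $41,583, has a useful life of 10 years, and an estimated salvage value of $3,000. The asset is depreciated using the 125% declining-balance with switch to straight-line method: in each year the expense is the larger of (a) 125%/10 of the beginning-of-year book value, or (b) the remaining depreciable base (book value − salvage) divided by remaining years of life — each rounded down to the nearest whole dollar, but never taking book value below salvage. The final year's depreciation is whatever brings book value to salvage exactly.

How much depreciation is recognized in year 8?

$3,551

Depreciable base = $41,583 − $3,000 = $38,583.
Year 1: DB = ⌊$41,583 × 125%/10⌋ = $5,197; SL = ⌊$38,583/10⌋ = $3,858 → take DB $5,197. Book value $36,386.
Year 2: DB = ⌊$36,386 × 125%/10⌋ = $4,548; SL = ⌊$33,386/9⌋ = $3,709 → take DB $4,548. Book value $31,838.
Year 3: DB = ⌊$31,838 × 125%/10⌋ = $3,979; SL = ⌊$28,838/8⌋ = $3,604 → take DB $3,979. Book value $27,859.
Year 4: DB = ⌊$27,859 × 125%/10⌋ = $3,482; SL = ⌊$24,859/7⌋ = $3,551 → take SL $3,551. Book value $24,308.
Year 5: DB = ⌊$24,308 × 125%/10⌋ = $3,038; SL = ⌊$21,308/6⌋ = $3,551 → take SL $3,551. Book value $20,757.
Year 6: DB = ⌊$20,757 × 125%/10⌋ = $2,594; SL = ⌊$17,757/5⌋ = $3,551 → take SL $3,551. Book value $17,206.
Year 7: DB = ⌊$17,206 × 125%/10⌋ = $2,150; SL = ⌊$14,206/4⌋ = $3,551 → take SL $3,551. Book value $13,655.
Year 8: DB = ⌊$13,655 × 125%/10⌋ = $1,706; SL = ⌊$10,655/3⌋ = $3,551 → take SL $3,551. Book value $10,104.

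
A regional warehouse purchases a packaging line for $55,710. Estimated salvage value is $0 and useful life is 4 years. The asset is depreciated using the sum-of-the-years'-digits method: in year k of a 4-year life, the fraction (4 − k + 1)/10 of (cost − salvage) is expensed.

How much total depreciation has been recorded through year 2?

Depreciable base = $55,710 − $0 = $55,710.
Sum of the years' digits = 4+3+2+1 = 10.
Year 1: $55,710 × 4/10 = $22,284. Book value $33,426.
Year 2: $55,710 × 3/10 = $16,713. Book value $16,713.
Accumulated through year 2 = $55,710 − $16,713 = $38,997.

$38,997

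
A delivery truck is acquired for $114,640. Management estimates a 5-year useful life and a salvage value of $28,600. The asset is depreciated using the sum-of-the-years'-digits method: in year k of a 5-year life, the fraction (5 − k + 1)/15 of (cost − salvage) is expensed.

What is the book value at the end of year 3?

$45,808

Depreciable base = $114,640 − $28,600 = $86,040.
Sum of the years' digits = 5+4+3+2+1 = 15.
Year 1: $86,040 × 5/15 = $28,680. Book value $85,960.
Year 2: $86,040 × 4/15 = $22,944. Book value $63,016.
Year 3: $86,040 × 3/15 = $17,208. Book value $45,808.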